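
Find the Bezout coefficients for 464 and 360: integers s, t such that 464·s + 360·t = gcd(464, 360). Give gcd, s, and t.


Euclidean algorithm on (464, 360) — divide until remainder is 0:
  464 = 1 · 360 + 104
  360 = 3 · 104 + 48
  104 = 2 · 48 + 8
  48 = 6 · 8 + 0
gcd(464, 360) = 8.
Track Bezout coefficients alongside the remainders: start with r₀ = 464 = a·1 + b·0 (s = 1, t = 0) and r₁ = 360 = a·0 + b·1 (s = 0, t = 1); each new remainder r_{k+1} = r_{k-1} − q_k·r_k inherits s_{k+1} = s_{k-1} − q_k·s_k, t_{k+1} = t_{k-1} − q_k·t_k, so r_k = a·s_k + b·t_k at every step:
  q = 1: r = 104, s = 1 − 1·0 = 1, t = 0 − 1·1 = -1  (check: 464·1 + 360·(-1) = 104)
  q = 3: r = 48, s = 0 − 3·1 = -3, t = 1 − 3·(-1) = 4  (check: 464·(-3) + 360·4 = 48)
  q = 2: r = 8, s = 1 − 2·(-3) = 7, t = -1 − 2·4 = -9  (check: 464·7 + 360·(-9) = 8)
The row with r = 8 (the gcd) gives the Bezout coefficients s = 7, t = -9.
Result: 464 · (7) + 360 · (-9) = 8.

gcd(464, 360) = 8; s = 7, t = -9 (check: 464·7 + 360·(-9) = 8).


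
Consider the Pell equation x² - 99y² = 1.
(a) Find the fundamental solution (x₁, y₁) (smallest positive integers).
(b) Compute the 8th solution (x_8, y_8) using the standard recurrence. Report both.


Step 1: Find the fundamental solution (x₁, y₁) of x² - 99y² = 1.
  Expand √99 as a continued fraction. a₀ = ⌊√99⌋ = 9; iterate m_{k+1} = d_k·a_k − m_k, d_{k+1} = (99 − m_{k+1}²)/d_k, a_{k+1} = ⌊(a₀ + m_{k+1})/d_{k+1}⌋ (starting m₀ = 0, d₀ = 1), with convergents p_k = a_k·p_{k-1} + p_{k-2}, q_k = a_k·q_{k-1} + q_{k-2} (p₋₁ = 1, q₋₁ = 0):
  k = 0: a₀ = 9; p₀/q₀ = 9/1; p₀² − 99·q₀² = 81 − 99 = -18.
  k = 1: m = 9, d = 18, a = ⌊(9 + 9)/18⌋ = 1; p/q = (1·9 + 1)/(1·1 + 0) = 10/1; p² − 99·q² = 100 − 99 = 1.
  The first convergent with p² − 99·q² = 1 gives the fundamental solution (x₁, y₁) = (10, 1).
Step 2: Apply the recurrence (x_{n+1}, y_{n+1}) = (x₁x_n + 99y₁y_n, x₁y_n + y₁x_n) repeatedly.
  From (x_1, y_1) = (10, 1): x_2 = 10·10 + 99·1·1 = 199; y_2 = 10·1 + 1·10 = 20.
  From (x_2, y_2) = (199, 20): x_3 = 10·199 + 99·1·20 = 3970; y_3 = 10·20 + 1·199 = 399.
  From (x_3, y_3) = (3970, 399): x_4 = 10·3970 + 99·1·399 = 79201; y_4 = 10·399 + 1·3970 = 7960.
  From (x_4, y_4) = (79201, 7960): x_5 = 10·79201 + 99·1·7960 = 1580050; y_5 = 10·7960 + 1·79201 = 158801.
  From (x_5, y_5) = (1580050, 158801): x_6 = 10·1580050 + 99·1·158801 = 31521799; y_6 = 10·158801 + 1·1580050 = 3168060.
  From (x_6, y_6) = (31521799, 3168060): x_7 = 10·31521799 + 99·1·3168060 = 628855930; y_7 = 10·3168060 + 1·31521799 = 63202399.
  From (x_7, y_7) = (628855930, 63202399): x_8 = 10·628855930 + 99·1·63202399 = 12545596801; y_8 = 10·63202399 + 1·628855930 = 1260879920.
Step 3: Verify x_8² - 99·y_8² = 157391999093261433601 - 157391999093261433600 = 1 (should be 1). ✓

(x_1, y_1) = (10, 1); (x_8, y_8) = (12545596801, 1260879920).


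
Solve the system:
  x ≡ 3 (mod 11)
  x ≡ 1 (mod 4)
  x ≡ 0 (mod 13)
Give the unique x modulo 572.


Moduli 11, 4, 13 are pairwise coprime; by CRT there is a unique solution modulo M = 11 · 4 · 13 = 572.
Solve pairwise, accumulating the modulus:
  Start with x ≡ 3 (mod 11).
  Combine with x ≡ 1 (mod 4): since gcd(11, 4) = 1, we get a unique residue mod 44.
    Write x = 3 + 11·t and substitute into x ≡ 1 (mod 4): 11·t ≡ 1 − 3 = -2 (mod 4).
    Reduce coefficients mod 4: 3·t ≡ 2 (mod 4).
    The inverse of 3 mod 4 is 3 (since 3·3 = 9 = 2·4 + 1), so t ≡ 3·2 = 6 ≡ 2 (mod 4).
    Then x = 3 + 11·2 = 25, valid modulo lcm(11, 4) = 44: x ≡ 25 (mod 44).
  Combine with x ≡ 0 (mod 13): since gcd(44, 13) = 1, we get a unique residue mod 572.
    Write x = 25 + 44·t and substitute into x ≡ 0 (mod 13): 44·t ≡ 0 − 25 = -25 (mod 13).
    Reduce coefficients mod 13: 5·t ≡ 1 (mod 13).
    The inverse of 5 mod 13 is 8 (since 5·8 = 40 = 3·13 + 1), so t ≡ 8·1 = 8 ≡ 8 (mod 13).
    Then x = 25 + 44·8 = 377, valid modulo lcm(44, 13) = 572: x ≡ 377 (mod 572).
Verify: 377 mod 11 = 3 ✓, 377 mod 4 = 1 ✓, 377 mod 13 = 0 ✓.

x ≡ 377 (mod 572).


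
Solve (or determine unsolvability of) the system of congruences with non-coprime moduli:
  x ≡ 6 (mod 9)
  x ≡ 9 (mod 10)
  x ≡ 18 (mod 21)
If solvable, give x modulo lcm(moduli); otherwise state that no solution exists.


Moduli 9, 10, 21 are not pairwise coprime, so CRT works modulo lcm(m_i) when all pairwise compatibility conditions hold.
Pairwise compatibility: gcd(m_i, m_j) must divide a_i - a_j for every pair.
Merge one congruence at a time:
  Start: x ≡ 6 (mod 9).
  Combine with x ≡ 9 (mod 10): gcd(9, 10) = 1; 9 - 6 = 3, which IS divisible by 1, so compatible.
    Write x = 6 + 9·t and substitute into x ≡ 9 (mod 10): 9·t ≡ 9 − 6 = 3 (mod 10).
    The inverse of 9 mod 10 is 9 (since 9·9 = 81 = 8·10 + 1), so t ≡ 9·3 = 27 ≡ 7 (mod 10).
    Then x = 6 + 9·7 = 69, valid modulo lcm(9, 10) = 90: x ≡ 69 (mod 90).
  Combine with x ≡ 18 (mod 21): gcd(90, 21) = 3; 18 - 69 = -51, which IS divisible by 3, so compatible.
    Write x = 69 + 90·t and substitute into x ≡ 18 (mod 21): 90·t ≡ 18 − 69 = -51 (mod 21).
    Divide the congruence (and modulus) by g = 3: 30·t ≡ -17 (mod 7).
    Reduce coefficients mod 7: 2·t ≡ 4 (mod 7).
    The inverse of 2 mod 7 is 4 (since 2·4 = 8 = 1·7 + 1), so t ≡ 4·4 = 16 ≡ 2 (mod 7).
    Then x = 69 + 90·2 = 249, valid modulo lcm(90, 21) = 630: x ≡ 249 (mod 630).
Verify: 249 mod 9 = 6, 249 mod 10 = 9, 249 mod 21 = 18.

x ≡ 249 (mod 630).


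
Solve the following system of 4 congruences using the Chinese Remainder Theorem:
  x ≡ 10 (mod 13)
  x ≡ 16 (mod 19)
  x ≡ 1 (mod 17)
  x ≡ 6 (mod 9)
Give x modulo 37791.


Product of moduli M = 13 · 19 · 17 · 9 = 37791.
Merge one congruence at a time:
  Start: x ≡ 10 (mod 13).
  Combine with x ≡ 16 (mod 19); new modulus lcm = 247.
    Write x = 10 + 13·t and substitute into x ≡ 16 (mod 19): 13·t ≡ 16 − 10 = 6 (mod 19).
    The inverse of 13 mod 19 is 3 (since 13·3 = 39 = 2·19 + 1), so t ≡ 3·6 = 18 ≡ 18 (mod 19).
    Then x = 10 + 13·18 = 244, valid modulo lcm(13, 19) = 247: x ≡ 244 (mod 247).
  Combine with x ≡ 1 (mod 17); new modulus lcm = 4199.
    Write x = 244 + 247·t and substitute into x ≡ 1 (mod 17): 247·t ≡ 1 − 244 = -243 (mod 17).
    Reduce coefficients mod 17: 9·t ≡ 12 (mod 17).
    The inverse of 9 mod 17 is 2 (since 9·2 = 18 = 1·17 + 1), so t ≡ 2·12 = 24 ≡ 7 (mod 17).
    Then x = 244 + 247·7 = 1973, valid modulo lcm(247, 17) = 4199: x ≡ 1973 (mod 4199).
  Combine with x ≡ 6 (mod 9); new modulus lcm = 37791.
    Write x = 1973 + 4199·t and substitute into x ≡ 6 (mod 9): 4199·t ≡ 6 − 1973 = -1967 (mod 9).
    Reduce coefficients mod 9: 5·t ≡ 4 (mod 9).
    The inverse of 5 mod 9 is 2 (since 5·2 = 10 = 1·9 + 1), so t ≡ 2·4 = 8 ≡ 8 (mod 9).
    Then x = 1973 + 4199·8 = 35565, valid modulo lcm(4199, 9) = 37791: x ≡ 35565 (mod 37791).
Verify against each original: 35565 mod 13 = 10, 35565 mod 19 = 16, 35565 mod 17 = 1, 35565 mod 9 = 6.

x ≡ 35565 (mod 37791).


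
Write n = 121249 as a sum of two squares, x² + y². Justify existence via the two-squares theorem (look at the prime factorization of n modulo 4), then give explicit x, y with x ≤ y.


Step 1: Factor n = 121249 = 29 · 37 · 113.
Step 2: Check the mod-4 condition on each prime factor: 29 ≡ 1 (mod 4), exponent 1; 37 ≡ 1 (mod 4), exponent 1; 113 ≡ 1 (mod 4), exponent 1.
All primes ≡ 3 (mod 4) appear to even exponent (or don't appear), so by the two-squares theorem n IS expressible as a sum of two squares.
Step 3: Build a representation. Here n = 29 · 37 · 113 is a product of primes ≡ 1 (mod 4). Each prime p ≡ 1 (mod 4) is itself a sum of two squares; find a² by testing p − a² for a perfect square:
  29: 29 − 1² = 28, 29 − 2² = 25 = 5² ⇒ 29 = 2² + 5².
  37: 37 − 1² = 36 = 6² ⇒ 37 = 1² + 6².
  113: 113 − 1² = 112, 113 − 2² = 109, 113 − 3² = 104, 113 − 4² = 97, 113 − 5² = 88, 113 − 6² = 77, 113 − 7² = 64 = 8² ⇒ 113 = 7² + 8².
  Combine using the Brahmagupta–Fibonacci identity (a² + b²)(c² + d²) = (ac − bd)² + (ad + bc)² = (ac + bd)² + (ad − bc)²:
  29 · 37 = 1073: from (2² + 5²)(1² + 6²), take (2·1 − 5·6, 2·6 + 5·1) = (2 − 30, 12 + 5) = (-28, 17); dropping signs (only squares matter) gives (28, 17); check 28² + 17² = 784 + 289 = 1073 ✓.
  1073 · 113 = 121249: from (28² + 17²)(7² + 8²), take (28·7 − 17·8, 28·8 + 17·7) = (196 − 136, 224 + 119) = (60, 343); check 60² + 343² = 3600 + 117649 = 121249 ✓.
Step 4: Order so x ≤ y and verify: 60² + 343² = 3600 + 117649 = 121249 = n. ✓

n = 121249 = 60² + 343² (one valid representation with x ≤ y).


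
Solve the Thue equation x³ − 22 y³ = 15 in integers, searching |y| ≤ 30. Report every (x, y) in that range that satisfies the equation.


The equation is x³ - 22y³ = 15. For fixed y, x³ = 22·y³ + 15, so a solution requires the RHS to be a perfect cube.
Strategy: iterate y from -30 to 30, compute RHS = 22·y³ + 15, and check whether it is a (positive or negative) perfect cube.
Check small values of y:
  y = 0: RHS = 15 is not a perfect cube.
  y = 1: RHS = 37 is not a perfect cube.
  y = -1: RHS = -7 is not a perfect cube.
  y = 2: RHS = 191 is not a perfect cube.
  y = -2: RHS = -161 is not a perfect cube.
  y = 3: RHS = 609 is not a perfect cube.
  y = -3: RHS = -579 is not a perfect cube.
Continuing the search up to |y| = 30 finds no solutions either.
No (x, y) in the scanned range satisfies the equation.

No integer solutions with |y| ≤ 30.


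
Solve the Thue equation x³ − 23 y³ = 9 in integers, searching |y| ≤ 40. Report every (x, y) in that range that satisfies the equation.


The equation is x³ - 23y³ = 9. For fixed y, x³ = 23·y³ + 9, so a solution requires the RHS to be a perfect cube.
Strategy: iterate y from -40 to 40, compute RHS = 23·y³ + 9, and check whether it is a (positive or negative) perfect cube.
Check small values of y:
  y = 0: RHS = 9 is not a perfect cube.
  y = 1: RHS = 32 is not a perfect cube.
  y = -1: RHS = -14 is not a perfect cube.
  y = 2: RHS = 193 is not a perfect cube.
  y = -2: RHS = -175 is not a perfect cube.
  y = 3: RHS = 630 is not a perfect cube.
  y = -3: RHS = -612 is not a perfect cube.
Continuing the search up to |y| = 40 finds no solutions either.
No (x, y) in the scanned range satisfies the equation.

No integer solutions with |y| ≤ 40.


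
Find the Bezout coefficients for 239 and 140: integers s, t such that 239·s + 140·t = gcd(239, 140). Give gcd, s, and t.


Euclidean algorithm on (239, 140) — divide until remainder is 0:
  239 = 1 · 140 + 99
  140 = 1 · 99 + 41
  99 = 2 · 41 + 17
  41 = 2 · 17 + 7
  17 = 2 · 7 + 3
  7 = 2 · 3 + 1
  3 = 3 · 1 + 0
gcd(239, 140) = 1.
Track Bezout coefficients alongside the remainders: start with r₀ = 239 = a·1 + b·0 (s = 1, t = 0) and r₁ = 140 = a·0 + b·1 (s = 0, t = 1); each new remainder r_{k+1} = r_{k-1} − q_k·r_k inherits s_{k+1} = s_{k-1} − q_k·s_k, t_{k+1} = t_{k-1} − q_k·t_k, so r_k = a·s_k + b·t_k at every step:
  q = 1: r = 99, s = 1 − 1·0 = 1, t = 0 − 1·1 = -1  (check: 239·1 + 140·(-1) = 99)
  q = 1: r = 41, s = 0 − 1·1 = -1, t = 1 − 1·(-1) = 2  (check: 239·(-1) + 140·2 = 41)
  q = 2: r = 17, s = 1 − 2·(-1) = 3, t = -1 − 2·2 = -5  (check: 239·3 + 140·(-5) = 17)
  q = 2: r = 7, s = -1 − 2·3 = -7, t = 2 − 2·(-5) = 12  (check: 239·(-7) + 140·12 = 7)
  q = 2: r = 3, s = 3 − 2·(-7) = 17, t = -5 − 2·12 = -29  (check: 239·17 + 140·(-29) = 3)
  q = 2: r = 1, s = -7 − 2·17 = -41, t = 12 − 2·(-29) = 70  (check: 239·(-41) + 140·70 = 1)
The row with r = 1 (the gcd) gives the Bezout coefficients s = -41, t = 70.
Result: 239 · (-41) + 140 · (70) = 1.

gcd(239, 140) = 1; s = -41, t = 70 (check: 239·(-41) + 140·70 = 1).


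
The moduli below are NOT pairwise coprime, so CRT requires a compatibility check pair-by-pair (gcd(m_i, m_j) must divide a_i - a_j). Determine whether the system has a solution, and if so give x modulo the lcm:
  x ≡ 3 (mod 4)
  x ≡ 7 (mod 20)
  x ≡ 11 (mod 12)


Moduli 4, 20, 12 are not pairwise coprime, so CRT works modulo lcm(m_i) when all pairwise compatibility conditions hold.
Pairwise compatibility: gcd(m_i, m_j) must divide a_i - a_j for every pair.
Merge one congruence at a time:
  Start: x ≡ 3 (mod 4).
  Combine with x ≡ 7 (mod 20): gcd(4, 20) = 4; 7 - 3 = 4, which IS divisible by 4, so compatible.
    Write x = 3 + 4·t and substitute into x ≡ 7 (mod 20): 4·t ≡ 7 − 3 = 4 (mod 20).
    Divide the congruence (and modulus) by g = 4: 1·t ≡ 1 (mod 5).
    So t ≡ 1 (mod 5).
    Then x = 3 + 4·1 = 7, valid modulo lcm(4, 20) = 20: x ≡ 7 (mod 20).
  Combine with x ≡ 11 (mod 12): gcd(20, 12) = 4; 11 - 7 = 4, which IS divisible by 4, so compatible.
    Write x = 7 + 20·t and substitute into x ≡ 11 (mod 12): 20·t ≡ 11 − 7 = 4 (mod 12).
    Divide the congruence (and modulus) by g = 4: 5·t ≡ 1 (mod 3).
    Reduce coefficients mod 3: 2·t ≡ 1 (mod 3).
    The inverse of 2 mod 3 is 2 (since 2·2 = 4 = 1·3 + 1), so t ≡ 2·1 = 2 ≡ 2 (mod 3).
    Then x = 7 + 20·2 = 47, valid modulo lcm(20, 12) = 60: x ≡ 47 (mod 60).
Verify: 47 mod 4 = 3, 47 mod 20 = 7, 47 mod 12 = 11.

x ≡ 47 (mod 60).


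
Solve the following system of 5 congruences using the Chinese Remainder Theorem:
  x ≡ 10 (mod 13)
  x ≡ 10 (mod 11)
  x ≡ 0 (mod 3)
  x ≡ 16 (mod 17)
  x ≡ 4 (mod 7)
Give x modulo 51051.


Product of moduli M = 13 · 11 · 3 · 17 · 7 = 51051.
Merge one congruence at a time:
  Start: x ≡ 10 (mod 13).
  Combine with x ≡ 10 (mod 11); new modulus lcm = 143.
    Write x = 10 + 13·t and substitute into x ≡ 10 (mod 11): 13·t ≡ 10 − 10 = 0 (mod 11).
    Reduce coefficients mod 11: 2·t ≡ 0 (mod 11).
    The inverse of 2 mod 11 is 6 (since 2·6 = 12 = 1·11 + 1), so t ≡ 6·0 = 0 ≡ 0 (mod 11).
    Then x = 10 + 13·0 = 10, valid modulo lcm(13, 11) = 143: x ≡ 10 (mod 143).
  Combine with x ≡ 0 (mod 3); new modulus lcm = 429.
    Write x = 10 + 143·t and substitute into x ≡ 0 (mod 3): 143·t ≡ 0 − 10 = -10 (mod 3).
    Reduce coefficients mod 3: 2·t ≡ 2 (mod 3).
    The inverse of 2 mod 3 is 2 (since 2·2 = 4 = 1·3 + 1), so t ≡ 2·2 = 4 ≡ 1 (mod 3).
    Then x = 10 + 143·1 = 153, valid modulo lcm(143, 3) = 429: x ≡ 153 (mod 429).
  Combine with x ≡ 16 (mod 17); new modulus lcm = 7293.
    Write x = 153 + 429·t and substitute into x ≡ 16 (mod 17): 429·t ≡ 16 − 153 = -137 (mod 17).
    Reduce coefficients mod 17: 4·t ≡ 16 (mod 17).
    The inverse of 4 mod 17 is 13 (since 4·13 = 52 = 3·17 + 1), so t ≡ 13·16 = 208 ≡ 4 (mod 17).
    Then x = 153 + 429·4 = 1869, valid modulo lcm(429, 17) = 7293: x ≡ 1869 (mod 7293).
  Combine with x ≡ 4 (mod 7); new modulus lcm = 51051.
    Write x = 1869 + 7293·t and substitute into x ≡ 4 (mod 7): 7293·t ≡ 4 − 1869 = -1865 (mod 7).
    Reduce coefficients mod 7: 6·t ≡ 4 (mod 7).
    The inverse of 6 mod 7 is 6 (since 6·6 = 36 = 5·7 + 1), so t ≡ 6·4 = 24 ≡ 3 (mod 7).
    Then x = 1869 + 7293·3 = 23748, valid modulo lcm(7293, 7) = 51051: x ≡ 23748 (mod 51051).
Verify against each original: 23748 mod 13 = 10, 23748 mod 11 = 10, 23748 mod 3 = 0, 23748 mod 17 = 16, 23748 mod 7 = 4.

x ≡ 23748 (mod 51051).


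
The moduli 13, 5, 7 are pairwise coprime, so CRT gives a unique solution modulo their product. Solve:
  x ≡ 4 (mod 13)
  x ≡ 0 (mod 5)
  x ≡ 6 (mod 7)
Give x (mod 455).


Moduli 13, 5, 7 are pairwise coprime; by CRT there is a unique solution modulo M = 13 · 5 · 7 = 455.
Solve pairwise, accumulating the modulus:
  Start with x ≡ 4 (mod 13).
  Combine with x ≡ 0 (mod 5): since gcd(13, 5) = 1, we get a unique residue mod 65.
    Write x = 4 + 13·t and substitute into x ≡ 0 (mod 5): 13·t ≡ 0 − 4 = -4 (mod 5).
    Reduce coefficients mod 5: 3·t ≡ 1 (mod 5).
    The inverse of 3 mod 5 is 2 (since 3·2 = 6 = 1·5 + 1), so t ≡ 2·1 = 2 ≡ 2 (mod 5).
    Then x = 4 + 13·2 = 30, valid modulo lcm(13, 5) = 65: x ≡ 30 (mod 65).
  Combine with x ≡ 6 (mod 7): since gcd(65, 7) = 1, we get a unique residue mod 455.
    Write x = 30 + 65·t and substitute into x ≡ 6 (mod 7): 65·t ≡ 6 − 30 = -24 (mod 7).
    Reduce coefficients mod 7: 2·t ≡ 4 (mod 7).
    The inverse of 2 mod 7 is 4 (since 2·4 = 8 = 1·7 + 1), so t ≡ 4·4 = 16 ≡ 2 (mod 7).
    Then x = 30 + 65·2 = 160, valid modulo lcm(65, 7) = 455: x ≡ 160 (mod 455).
Verify: 160 mod 13 = 4 ✓, 160 mod 5 = 0 ✓, 160 mod 7 = 6 ✓.

x ≡ 160 (mod 455).


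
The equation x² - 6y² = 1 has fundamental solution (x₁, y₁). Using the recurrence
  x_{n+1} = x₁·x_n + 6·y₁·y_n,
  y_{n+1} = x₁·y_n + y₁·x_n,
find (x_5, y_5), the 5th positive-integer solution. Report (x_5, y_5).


Step 1: Find the fundamental solution (x₁, y₁) of x² - 6y² = 1.
  Expand √6 as a continued fraction. a₀ = ⌊√6⌋ = 2; iterate m_{k+1} = d_k·a_k − m_k, d_{k+1} = (6 − m_{k+1}²)/d_k, a_{k+1} = ⌊(a₀ + m_{k+1})/d_{k+1}⌋ (starting m₀ = 0, d₀ = 1), with convergents p_k = a_k·p_{k-1} + p_{k-2}, q_k = a_k·q_{k-1} + q_{k-2} (p₋₁ = 1, q₋₁ = 0):
  k = 0: a₀ = 2; p₀/q₀ = 2/1; p₀² − 6·q₀² = 4 − 6 = -2.
  k = 1: m = 2, d = 2, a = ⌊(2 + 2)/2⌋ = 2; p/q = (2·2 + 1)/(2·1 + 0) = 5/2; p² − 6·q² = 25 − 24 = 1.
  The first convergent with p² − 6·q² = 1 gives the fundamental solution (x₁, y₁) = (5, 2).
Step 2: Apply the recurrence (x_{n+1}, y_{n+1}) = (x₁x_n + 6y₁y_n, x₁y_n + y₁x_n) repeatedly.
  From (x_1, y_1) = (5, 2): x_2 = 5·5 + 6·2·2 = 49; y_2 = 5·2 + 2·5 = 20.
  From (x_2, y_2) = (49, 20): x_3 = 5·49 + 6·2·20 = 485; y_3 = 5·20 + 2·49 = 198.
  From (x_3, y_3) = (485, 198): x_4 = 5·485 + 6·2·198 = 4801; y_4 = 5·198 + 2·485 = 1960.
  From (x_4, y_4) = (4801, 1960): x_5 = 5·4801 + 6·2·1960 = 47525; y_5 = 5·1960 + 2·4801 = 19402.
Step 3: Verify x_5² - 6·y_5² = 2258625625 - 2258625624 = 1 (should be 1). ✓

(x_1, y_1) = (5, 2); (x_5, y_5) = (47525, 19402).


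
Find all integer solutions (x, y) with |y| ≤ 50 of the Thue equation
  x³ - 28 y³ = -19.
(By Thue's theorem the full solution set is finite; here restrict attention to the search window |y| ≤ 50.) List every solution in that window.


The equation is x³ - 28y³ = -19. For fixed y, x³ = 28·y³ − 19, so a solution requires the RHS to be a perfect cube.
Strategy: iterate y from -50 to 50, compute RHS = 28·y³ − 19, and check whether it is a (positive or negative) perfect cube.
Check small values of y:
  y = 0: RHS = -19 is not a perfect cube.
  y = 1: RHS = 9 is not a perfect cube.
  y = -1: RHS = -47 is not a perfect cube.
  y = 2: RHS = 205 is not a perfect cube.
  y = -2: RHS = -243 is not a perfect cube.
  y = 3: RHS = 737 is not a perfect cube.
  y = -3: RHS = -775 is not a perfect cube.
Continuing the search up to |y| = 50 finds no solutions either.
No (x, y) in the scanned range satisfies the equation.

No integer solutions with |y| ≤ 50.


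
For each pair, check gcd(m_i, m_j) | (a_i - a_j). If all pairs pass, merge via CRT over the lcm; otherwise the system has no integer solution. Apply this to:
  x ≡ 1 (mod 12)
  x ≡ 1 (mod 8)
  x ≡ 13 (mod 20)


Moduli 12, 8, 20 are not pairwise coprime, so CRT works modulo lcm(m_i) when all pairwise compatibility conditions hold.
Pairwise compatibility: gcd(m_i, m_j) must divide a_i - a_j for every pair.
Merge one congruence at a time:
  Start: x ≡ 1 (mod 12).
  Combine with x ≡ 1 (mod 8): gcd(12, 8) = 4; 1 - 1 = 0, which IS divisible by 4, so compatible.
    Write x = 1 + 12·t and substitute into x ≡ 1 (mod 8): 12·t ≡ 1 − 1 = 0 (mod 8).
    Divide the congruence (and modulus) by g = 4: 3·t ≡ 0 (mod 2).
    Reduce coefficients mod 2: 1·t ≡ 0 (mod 2).
    So t ≡ 0 (mod 2).
    Then x = 1 + 12·0 = 1, valid modulo lcm(12, 8) = 24: x ≡ 1 (mod 24).
  Combine with x ≡ 13 (mod 20): gcd(24, 20) = 4; 13 - 1 = 12, which IS divisible by 4, so compatible.
    Write x = 1 + 24·t and substitute into x ≡ 13 (mod 20): 24·t ≡ 13 − 1 = 12 (mod 20).
    Divide the congruence (and modulus) by g = 4: 6·t ≡ 3 (mod 5).
    Reduce coefficients mod 5: 1·t ≡ 3 (mod 5).
    So t ≡ 3 (mod 5).
    Then x = 1 + 24·3 = 73, valid modulo lcm(24, 20) = 120: x ≡ 73 (mod 120).
Verify: 73 mod 12 = 1, 73 mod 8 = 1, 73 mod 20 = 13.

x ≡ 73 (mod 120).


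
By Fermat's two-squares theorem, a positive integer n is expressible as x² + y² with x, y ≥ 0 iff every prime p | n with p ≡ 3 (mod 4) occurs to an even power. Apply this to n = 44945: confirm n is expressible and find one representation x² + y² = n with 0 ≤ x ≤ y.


Step 1: Factor n = 44945 = 5 · 89 · 101.
Step 2: Check the mod-4 condition on each prime factor: 5 ≡ 1 (mod 4), exponent 1; 89 ≡ 1 (mod 4), exponent 1; 101 ≡ 1 (mod 4), exponent 1.
All primes ≡ 3 (mod 4) appear to even exponent (or don't appear), so by the two-squares theorem n IS expressible as a sum of two squares.
Step 3: Build a representation. Here n = 5 · 89 · 101 is a product of primes ≡ 1 (mod 4). Each prime p ≡ 1 (mod 4) is itself a sum of two squares; find a² by testing p − a² for a perfect square:
  5: 5 − 1² = 4 = 2² ⇒ 5 = 1² + 2².
  89: 89 − 1² = 88, 89 − 2² = 85, 89 − 3² = 80, 89 − 4² = 73, 89 − 5² = 64 = 8² ⇒ 89 = 5² + 8².
  101: 101 − 1² = 100 = 10² ⇒ 101 = 1² + 10².
  Combine using the Brahmagupta–Fibonacci identity (a² + b²)(c² + d²) = (ac − bd)² + (ad + bc)² = (ac + bd)² + (ad − bc)²:
  5 · 89 = 445: from (1² + 2²)(5² + 8²), take (1·5 − 2·8, 1·8 + 2·5) = (5 − 16, 8 + 10) = (-11, 18); dropping signs (only squares matter) gives (11, 18); check 11² + 18² = 121 + 324 = 445 ✓.
  445 · 101 = 44945: from (11² + 18²)(1² + 10²), take (11·1 − 18·10, 11·10 + 18·1) = (11 − 180, 110 + 18) = (-169, 128); dropping signs (only squares matter) gives (169, 128); check 169² + 128² = 28561 + 16384 = 44945 ✓.
Step 4: Order so x ≤ y and verify: 128² + 169² = 16384 + 28561 = 44945 = n. ✓

n = 44945 = 128² + 169² (one valid representation with x ≤ y).


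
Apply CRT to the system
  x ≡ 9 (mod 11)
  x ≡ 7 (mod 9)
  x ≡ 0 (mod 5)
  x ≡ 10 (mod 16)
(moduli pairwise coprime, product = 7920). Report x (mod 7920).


Product of moduli M = 11 · 9 · 5 · 16 = 7920.
Merge one congruence at a time:
  Start: x ≡ 9 (mod 11).
  Combine with x ≡ 7 (mod 9); new modulus lcm = 99.
    Write x = 9 + 11·t and substitute into x ≡ 7 (mod 9): 11·t ≡ 7 − 9 = -2 (mod 9).
    Reduce coefficients mod 9: 2·t ≡ 7 (mod 9).
    The inverse of 2 mod 9 is 5 (since 2·5 = 10 = 1·9 + 1), so t ≡ 5·7 = 35 ≡ 8 (mod 9).
    Then x = 9 + 11·8 = 97, valid modulo lcm(11, 9) = 99: x ≡ 97 (mod 99).
  Combine with x ≡ 0 (mod 5); new modulus lcm = 495.
    Write x = 97 + 99·t and substitute into x ≡ 0 (mod 5): 99·t ≡ 0 − 97 = -97 (mod 5).
    Reduce coefficients mod 5: 4·t ≡ 3 (mod 5).
    The inverse of 4 mod 5 is 4 (since 4·4 = 16 = 3·5 + 1), so t ≡ 4·3 = 12 ≡ 2 (mod 5).
    Then x = 97 + 99·2 = 295, valid modulo lcm(99, 5) = 495: x ≡ 295 (mod 495).
  Combine with x ≡ 10 (mod 16); new modulus lcm = 7920.
    Write x = 295 + 495·t and substitute into x ≡ 10 (mod 16): 495·t ≡ 10 − 295 = -285 (mod 16).
    Reduce coefficients mod 16: 15·t ≡ 3 (mod 16).
    The inverse of 15 mod 16 is 15 (since 15·15 = 225 = 14·16 + 1), so t ≡ 15·3 = 45 ≡ 13 (mod 16).
    Then x = 295 + 495·13 = 6730, valid modulo lcm(495, 16) = 7920: x ≡ 6730 (mod 7920).
Verify against each original: 6730 mod 11 = 9, 6730 mod 9 = 7, 6730 mod 5 = 0, 6730 mod 16 = 10.

x ≡ 6730 (mod 7920).


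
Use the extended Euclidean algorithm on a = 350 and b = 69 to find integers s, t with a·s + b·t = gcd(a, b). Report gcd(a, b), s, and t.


Euclidean algorithm on (350, 69) — divide until remainder is 0:
  350 = 5 · 69 + 5
  69 = 13 · 5 + 4
  5 = 1 · 4 + 1
  4 = 4 · 1 + 0
gcd(350, 69) = 1.
Track Bezout coefficients alongside the remainders: start with r₀ = 350 = a·1 + b·0 (s = 1, t = 0) and r₁ = 69 = a·0 + b·1 (s = 0, t = 1); each new remainder r_{k+1} = r_{k-1} − q_k·r_k inherits s_{k+1} = s_{k-1} − q_k·s_k, t_{k+1} = t_{k-1} − q_k·t_k, so r_k = a·s_k + b·t_k at every step:
  q = 5: r = 5, s = 1 − 5·0 = 1, t = 0 − 5·1 = -5  (check: 350·1 + 69·(-5) = 5)
  q = 13: r = 4, s = 0 − 13·1 = -13, t = 1 − 13·(-5) = 66  (check: 350·(-13) + 69·66 = 4)
  q = 1: r = 1, s = 1 − 1·(-13) = 14, t = -5 − 1·66 = -71  (check: 350·14 + 69·(-71) = 1)
The row with r = 1 (the gcd) gives the Bezout coefficients s = 14, t = -71.
Result: 350 · (14) + 69 · (-71) = 1.

gcd(350, 69) = 1; s = 14, t = -71 (check: 350·14 + 69·(-71) = 1).


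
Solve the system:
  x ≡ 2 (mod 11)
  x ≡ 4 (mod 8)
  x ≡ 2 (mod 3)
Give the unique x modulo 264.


Moduli 11, 8, 3 are pairwise coprime; by CRT there is a unique solution modulo M = 11 · 8 · 3 = 264.
Solve pairwise, accumulating the modulus:
  Start with x ≡ 2 (mod 11).
  Combine with x ≡ 4 (mod 8): since gcd(11, 8) = 1, we get a unique residue mod 88.
    Write x = 2 + 11·t and substitute into x ≡ 4 (mod 8): 11·t ≡ 4 − 2 = 2 (mod 8).
    Reduce coefficients mod 8: 3·t ≡ 2 (mod 8).
    The inverse of 3 mod 8 is 3 (since 3·3 = 9 = 1·8 + 1), so t ≡ 3·2 = 6 ≡ 6 (mod 8).
    Then x = 2 + 11·6 = 68, valid modulo lcm(11, 8) = 88: x ≡ 68 (mod 88).
  Combine with x ≡ 2 (mod 3): since gcd(88, 3) = 1, we get a unique residue mod 264.
    Write x = 68 + 88·t and substitute into x ≡ 2 (mod 3): 88·t ≡ 2 − 68 = -66 (mod 3).
    Reduce coefficients mod 3: 1·t ≡ 0 (mod 3).
    So t ≡ 0 (mod 3).
    Then x = 68 + 88·0 = 68, valid modulo lcm(88, 3) = 264: x ≡ 68 (mod 264).
Verify: 68 mod 11 = 2 ✓, 68 mod 8 = 4 ✓, 68 mod 3 = 2 ✓.

x ≡ 68 (mod 264).


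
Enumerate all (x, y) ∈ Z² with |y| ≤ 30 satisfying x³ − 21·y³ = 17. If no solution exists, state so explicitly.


The equation is x³ - 21y³ = 17. For fixed y, x³ = 21·y³ + 17, so a solution requires the RHS to be a perfect cube.
Strategy: iterate y from -30 to 30, compute RHS = 21·y³ + 17, and check whether it is a (positive or negative) perfect cube.
Check small values of y:
  y = 0: RHS = 17 is not a perfect cube.
  y = 1: RHS = 38 is not a perfect cube.
  y = -1: RHS = -4 is not a perfect cube.
  y = 2: RHS = 185 is not a perfect cube.
  y = -2: RHS = -151 is not a perfect cube.
  y = 3: RHS = 584 is not a perfect cube.
  y = -3: RHS = -550 is not a perfect cube.
Continuing the search up to |y| = 30 finds no solutions either.
No (x, y) in the scanned range satisfies the equation.

No integer solutions with |y| ≤ 30.


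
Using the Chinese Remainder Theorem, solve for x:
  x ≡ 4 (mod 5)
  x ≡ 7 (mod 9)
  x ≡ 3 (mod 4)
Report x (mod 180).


Moduli 5, 9, 4 are pairwise coprime; by CRT there is a unique solution modulo M = 5 · 9 · 4 = 180.
Solve pairwise, accumulating the modulus:
  Start with x ≡ 4 (mod 5).
  Combine with x ≡ 7 (mod 9): since gcd(5, 9) = 1, we get a unique residue mod 45.
    Write x = 4 + 5·t and substitute into x ≡ 7 (mod 9): 5·t ≡ 7 − 4 = 3 (mod 9).
    The inverse of 5 mod 9 is 2 (since 5·2 = 10 = 1·9 + 1), so t ≡ 2·3 = 6 ≡ 6 (mod 9).
    Then x = 4 + 5·6 = 34, valid modulo lcm(5, 9) = 45: x ≡ 34 (mod 45).
  Combine with x ≡ 3 (mod 4): since gcd(45, 4) = 1, we get a unique residue mod 180.
    Write x = 34 + 45·t and substitute into x ≡ 3 (mod 4): 45·t ≡ 3 − 34 = -31 (mod 4).
    Reduce coefficients mod 4: 1·t ≡ 1 (mod 4).
    So t ≡ 1 (mod 4).
    Then x = 34 + 45·1 = 79, valid modulo lcm(45, 4) = 180: x ≡ 79 (mod 180).
Verify: 79 mod 5 = 4 ✓, 79 mod 9 = 7 ✓, 79 mod 4 = 3 ✓.

x ≡ 79 (mod 180).


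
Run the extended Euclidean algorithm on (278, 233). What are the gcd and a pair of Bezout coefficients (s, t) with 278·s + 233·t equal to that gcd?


Euclidean algorithm on (278, 233) — divide until remainder is 0:
  278 = 1 · 233 + 45
  233 = 5 · 45 + 8
  45 = 5 · 8 + 5
  8 = 1 · 5 + 3
  5 = 1 · 3 + 2
  3 = 1 · 2 + 1
  2 = 2 · 1 + 0
gcd(278, 233) = 1.
Track Bezout coefficients alongside the remainders: start with r₀ = 278 = a·1 + b·0 (s = 1, t = 0) and r₁ = 233 = a·0 + b·1 (s = 0, t = 1); each new remainder r_{k+1} = r_{k-1} − q_k·r_k inherits s_{k+1} = s_{k-1} − q_k·s_k, t_{k+1} = t_{k-1} − q_k·t_k, so r_k = a·s_k + b·t_k at every step:
  q = 1: r = 45, s = 1 − 1·0 = 1, t = 0 − 1·1 = -1  (check: 278·1 + 233·(-1) = 45)
  q = 5: r = 8, s = 0 − 5·1 = -5, t = 1 − 5·(-1) = 6  (check: 278·(-5) + 233·6 = 8)
  q = 5: r = 5, s = 1 − 5·(-5) = 26, t = -1 − 5·6 = -31  (check: 278·26 + 233·(-31) = 5)
  q = 1: r = 3, s = -5 − 1·26 = -31, t = 6 − 1·(-31) = 37  (check: 278·(-31) + 233·37 = 3)
  q = 1: r = 2, s = 26 − 1·(-31) = 57, t = -31 − 1·37 = -68  (check: 278·57 + 233·(-68) = 2)
  q = 1: r = 1, s = -31 − 1·57 = -88, t = 37 − 1·(-68) = 105  (check: 278·(-88) + 233·105 = 1)
The row with r = 1 (the gcd) gives the Bezout coefficients s = -88, t = 105.
Result: 278 · (-88) + 233 · (105) = 1.

gcd(278, 233) = 1; s = -88, t = 105 (check: 278·(-88) + 233·105 = 1).


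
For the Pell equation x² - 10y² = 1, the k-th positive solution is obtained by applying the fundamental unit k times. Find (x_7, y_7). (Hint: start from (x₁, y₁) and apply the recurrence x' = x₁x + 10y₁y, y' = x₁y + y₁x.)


Step 1: Find the fundamental solution (x₁, y₁) of x² - 10y² = 1.
  Expand √10 as a continued fraction. a₀ = ⌊√10⌋ = 3; iterate m_{k+1} = d_k·a_k − m_k, d_{k+1} = (10 − m_{k+1}²)/d_k, a_{k+1} = ⌊(a₀ + m_{k+1})/d_{k+1}⌋ (starting m₀ = 0, d₀ = 1), with convergents p_k = a_k·p_{k-1} + p_{k-2}, q_k = a_k·q_{k-1} + q_{k-2} (p₋₁ = 1, q₋₁ = 0):
  k = 0: a₀ = 3; p₀/q₀ = 3/1; p₀² − 10·q₀² = 9 − 10 = -1.
  k = 1: m = 3, d = 1, a = ⌊(3 + 3)/1⌋ = 6; p/q = (6·3 + 1)/(6·1 + 0) = 19/6; p² − 10·q² = 361 − 360 = 1.
  The first convergent with p² − 10·q² = 1 gives the fundamental solution (x₁, y₁) = (19, 6).
Step 2: Apply the recurrence (x_{n+1}, y_{n+1}) = (x₁x_n + 10y₁y_n, x₁y_n + y₁x_n) repeatedly.
  From (x_1, y_1) = (19, 6): x_2 = 19·19 + 10·6·6 = 721; y_2 = 19·6 + 6·19 = 228.
  From (x_2, y_2) = (721, 228): x_3 = 19·721 + 10·6·228 = 27379; y_3 = 19·228 + 6·721 = 8658.
  From (x_3, y_3) = (27379, 8658): x_4 = 19·27379 + 10·6·8658 = 1039681; y_4 = 19·8658 + 6·27379 = 328776.
  From (x_4, y_4) = (1039681, 328776): x_5 = 19·1039681 + 10·6·328776 = 39480499; y_5 = 19·328776 + 6·1039681 = 12484830.
  From (x_5, y_5) = (39480499, 12484830): x_6 = 19·39480499 + 10·6·12484830 = 1499219281; y_6 = 19·12484830 + 6·39480499 = 474094764.
  From (x_6, y_6) = (1499219281, 474094764): x_7 = 19·1499219281 + 10·6·474094764 = 56930852179; y_7 = 19·474094764 + 6·1499219281 = 18003116202.
Step 3: Verify x_7² - 10·y_7² = 3241121929827149048041 - 3241121929827149048040 = 1 (should be 1). ✓

(x_1, y_1) = (19, 6); (x_7, y_7) = (56930852179, 18003116202).


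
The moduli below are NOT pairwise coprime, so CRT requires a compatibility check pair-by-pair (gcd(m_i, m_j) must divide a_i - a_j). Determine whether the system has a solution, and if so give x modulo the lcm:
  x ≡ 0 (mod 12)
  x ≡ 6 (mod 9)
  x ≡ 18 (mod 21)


Moduli 12, 9, 21 are not pairwise coprime, so CRT works modulo lcm(m_i) when all pairwise compatibility conditions hold.
Pairwise compatibility: gcd(m_i, m_j) must divide a_i - a_j for every pair.
Merge one congruence at a time:
  Start: x ≡ 0 (mod 12).
  Combine with x ≡ 6 (mod 9): gcd(12, 9) = 3; 6 - 0 = 6, which IS divisible by 3, so compatible.
    Write x = 0 + 12·t and substitute into x ≡ 6 (mod 9): 12·t ≡ 6 − 0 = 6 (mod 9).
    Divide the congruence (and modulus) by g = 3: 4·t ≡ 2 (mod 3).
    Reduce coefficients mod 3: 1·t ≡ 2 (mod 3).
    So t ≡ 2 (mod 3).
    Then x = 0 + 12·2 = 24, valid modulo lcm(12, 9) = 36: x ≡ 24 (mod 36).
  Combine with x ≡ 18 (mod 21): gcd(36, 21) = 3; 18 - 24 = -6, which IS divisible by 3, so compatible.
    Write x = 24 + 36·t and substitute into x ≡ 18 (mod 21): 36·t ≡ 18 − 24 = -6 (mod 21).
    Divide the congruence (and modulus) by g = 3: 12·t ≡ -2 (mod 7).
    Reduce coefficients mod 7: 5·t ≡ 5 (mod 7).
    The inverse of 5 mod 7 is 3 (since 5·3 = 15 = 2·7 + 1), so t ≡ 3·5 = 15 ≡ 1 (mod 7).
    Then x = 24 + 36·1 = 60, valid modulo lcm(36, 21) = 252: x ≡ 60 (mod 252).
Verify: 60 mod 12 = 0, 60 mod 9 = 6, 60 mod 21 = 18.

x ≡ 60 (mod 252).


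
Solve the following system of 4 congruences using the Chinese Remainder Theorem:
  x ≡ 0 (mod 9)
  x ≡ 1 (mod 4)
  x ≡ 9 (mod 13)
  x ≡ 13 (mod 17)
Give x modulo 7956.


Product of moduli M = 9 · 4 · 13 · 17 = 7956.
Merge one congruence at a time:
  Start: x ≡ 0 (mod 9).
  Combine with x ≡ 1 (mod 4); new modulus lcm = 36.
    Write x = 0 + 9·t and substitute into x ≡ 1 (mod 4): 9·t ≡ 1 − 0 = 1 (mod 4).
    Reduce coefficients mod 4: 1·t ≡ 1 (mod 4).
    So t ≡ 1 (mod 4).
    Then x = 0 + 9·1 = 9, valid modulo lcm(9, 4) = 36: x ≡ 9 (mod 36).
  Combine with x ≡ 9 (mod 13); new modulus lcm = 468.
    Write x = 9 + 36·t and substitute into x ≡ 9 (mod 13): 36·t ≡ 9 − 9 = 0 (mod 13).
    Reduce coefficients mod 13: 10·t ≡ 0 (mod 13).
    The inverse of 10 mod 13 is 4 (since 10·4 = 40 = 3·13 + 1), so t ≡ 4·0 = 0 ≡ 0 (mod 13).
    Then x = 9 + 36·0 = 9, valid modulo lcm(36, 13) = 468: x ≡ 9 (mod 468).
  Combine with x ≡ 13 (mod 17); new modulus lcm = 7956.
    Write x = 9 + 468·t and substitute into x ≡ 13 (mod 17): 468·t ≡ 13 − 9 = 4 (mod 17).
    Reduce coefficients mod 17: 9·t ≡ 4 (mod 17).
    The inverse of 9 mod 17 is 2 (since 9·2 = 18 = 1·17 + 1), so t ≡ 2·4 = 8 ≡ 8 (mod 17).
    Then x = 9 + 468·8 = 3753, valid modulo lcm(468, 17) = 7956: x ≡ 3753 (mod 7956).
Verify against each original: 3753 mod 9 = 0, 3753 mod 4 = 1, 3753 mod 13 = 9, 3753 mod 17 = 13.

x ≡ 3753 (mod 7956).


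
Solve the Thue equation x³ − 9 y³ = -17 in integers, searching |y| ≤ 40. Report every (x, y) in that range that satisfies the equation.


The equation is x³ - 9y³ = -17. For fixed y, x³ = 9·y³ − 17, so a solution requires the RHS to be a perfect cube.
Strategy: iterate y from -40 to 40, compute RHS = 9·y³ − 17, and check whether it is a (positive or negative) perfect cube.
Check small values of y:
  y = 0: RHS = -17 is not a perfect cube.
  y = 1: RHS = -8 = (-2)³ ⇒ x = -2 works.
  y = -1: RHS = -26 is not a perfect cube.
  y = 2: RHS = 55 is not a perfect cube.
  y = -2: RHS = -89 is not a perfect cube.
  y = 3: RHS = 226 is not a perfect cube.
  y = -3: RHS = -260 is not a perfect cube.
Continuing, at y = 25: RHS = 140608 = (52)³ ⇒ x = 52 works.
Searching the remaining y in |y| ≤ 40 finds no further solutions.
Collected solutions: (-2, 1), (52, 25).

Solutions (with |y| ≤ 40): (-2, 1), (52, 25).


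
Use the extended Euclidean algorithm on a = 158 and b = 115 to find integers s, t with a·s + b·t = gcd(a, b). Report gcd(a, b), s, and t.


Euclidean algorithm on (158, 115) — divide until remainder is 0:
  158 = 1 · 115 + 43
  115 = 2 · 43 + 29
  43 = 1 · 29 + 14
  29 = 2 · 14 + 1
  14 = 14 · 1 + 0
gcd(158, 115) = 1.
Track Bezout coefficients alongside the remainders: start with r₀ = 158 = a·1 + b·0 (s = 1, t = 0) and r₁ = 115 = a·0 + b·1 (s = 0, t = 1); each new remainder r_{k+1} = r_{k-1} − q_k·r_k inherits s_{k+1} = s_{k-1} − q_k·s_k, t_{k+1} = t_{k-1} − q_k·t_k, so r_k = a·s_k + b·t_k at every step:
  q = 1: r = 43, s = 1 − 1·0 = 1, t = 0 − 1·1 = -1  (check: 158·1 + 115·(-1) = 43)
  q = 2: r = 29, s = 0 − 2·1 = -2, t = 1 − 2·(-1) = 3  (check: 158·(-2) + 115·3 = 29)
  q = 1: r = 14, s = 1 − 1·(-2) = 3, t = -1 − 1·3 = -4  (check: 158·3 + 115·(-4) = 14)
  q = 2: r = 1, s = -2 − 2·3 = -8, t = 3 − 2·(-4) = 11  (check: 158·(-8) + 115·11 = 1)
The row with r = 1 (the gcd) gives the Bezout coefficients s = -8, t = 11.
Result: 158 · (-8) + 115 · (11) = 1.

gcd(158, 115) = 1; s = -8, t = 11 (check: 158·(-8) + 115·11 = 1).


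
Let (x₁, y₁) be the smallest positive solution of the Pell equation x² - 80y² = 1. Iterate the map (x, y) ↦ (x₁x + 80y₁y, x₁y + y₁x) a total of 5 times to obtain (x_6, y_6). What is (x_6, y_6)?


Step 1: Find the fundamental solution (x₁, y₁) of x² - 80y² = 1.
  Expand √80 as a continued fraction. a₀ = ⌊√80⌋ = 8; iterate m_{k+1} = d_k·a_k − m_k, d_{k+1} = (80 − m_{k+1}²)/d_k, a_{k+1} = ⌊(a₀ + m_{k+1})/d_{k+1}⌋ (starting m₀ = 0, d₀ = 1), with convergents p_k = a_k·p_{k-1} + p_{k-2}, q_k = a_k·q_{k-1} + q_{k-2} (p₋₁ = 1, q₋₁ = 0):
  k = 0: a₀ = 8; p₀/q₀ = 8/1; p₀² − 80·q₀² = 64 − 80 = -16.
  k = 1: m = 8, d = 16, a = ⌊(8 + 8)/16⌋ = 1; p/q = (1·8 + 1)/(1·1 + 0) = 9/1; p² − 80·q² = 81 − 80 = 1.
  The first convergent with p² − 80·q² = 1 gives the fundamental solution (x₁, y₁) = (9, 1).
Step 2: Apply the recurrence (x_{n+1}, y_{n+1}) = (x₁x_n + 80y₁y_n, x₁y_n + y₁x_n) repeatedly.
  From (x_1, y_1) = (9, 1): x_2 = 9·9 + 80·1·1 = 161; y_2 = 9·1 + 1·9 = 18.
  From (x_2, y_2) = (161, 18): x_3 = 9·161 + 80·1·18 = 2889; y_3 = 9·18 + 1·161 = 323.
  From (x_3, y_3) = (2889, 323): x_4 = 9·2889 + 80·1·323 = 51841; y_4 = 9·323 + 1·2889 = 5796.
  From (x_4, y_4) = (51841, 5796): x_5 = 9·51841 + 80·1·5796 = 930249; y_5 = 9·5796 + 1·51841 = 104005.
  From (x_5, y_5) = (930249, 104005): x_6 = 9·930249 + 80·1·104005 = 16692641; y_6 = 9·104005 + 1·930249 = 1866294.
Step 3: Verify x_6² - 80·y_6² = 278644263554881 - 278644263554880 = 1 (should be 1). ✓

(x_1, y_1) = (9, 1); (x_6, y_6) = (16692641, 1866294).


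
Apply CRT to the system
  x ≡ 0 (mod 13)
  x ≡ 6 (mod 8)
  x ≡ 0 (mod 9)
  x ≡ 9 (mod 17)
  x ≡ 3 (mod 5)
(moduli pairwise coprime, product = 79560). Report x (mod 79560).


Product of moduli M = 13 · 8 · 9 · 17 · 5 = 79560.
Merge one congruence at a time:
  Start: x ≡ 0 (mod 13).
  Combine with x ≡ 6 (mod 8); new modulus lcm = 104.
    Write x = 0 + 13·t and substitute into x ≡ 6 (mod 8): 13·t ≡ 6 − 0 = 6 (mod 8).
    Reduce coefficients mod 8: 5·t ≡ 6 (mod 8).
    The inverse of 5 mod 8 is 5 (since 5·5 = 25 = 3·8 + 1), so t ≡ 5·6 = 30 ≡ 6 (mod 8).
    Then x = 0 + 13·6 = 78, valid modulo lcm(13, 8) = 104: x ≡ 78 (mod 104).
  Combine with x ≡ 0 (mod 9); new modulus lcm = 936.
    Write x = 78 + 104·t and substitute into x ≡ 0 (mod 9): 104·t ≡ 0 − 78 = -78 (mod 9).
    Reduce coefficients mod 9: 5·t ≡ 3 (mod 9).
    The inverse of 5 mod 9 is 2 (since 5·2 = 10 = 1·9 + 1), so t ≡ 2·3 = 6 ≡ 6 (mod 9).
    Then x = 78 + 104·6 = 702, valid modulo lcm(104, 9) = 936: x ≡ 702 (mod 936).
  Combine with x ≡ 9 (mod 17); new modulus lcm = 15912.
    Write x = 702 + 936·t and substitute into x ≡ 9 (mod 17): 936·t ≡ 9 − 702 = -693 (mod 17).
    Reduce coefficients mod 17: 1·t ≡ 4 (mod 17).
    So t ≡ 4 (mod 17).
    Then x = 702 + 936·4 = 4446, valid modulo lcm(936, 17) = 15912: x ≡ 4446 (mod 15912).
  Combine with x ≡ 3 (mod 5); new modulus lcm = 79560.
    Write x = 4446 + 15912·t and substitute into x ≡ 3 (mod 5): 15912·t ≡ 3 − 4446 = -4443 (mod 5).
    Reduce coefficients mod 5: 2·t ≡ 2 (mod 5).
    The inverse of 2 mod 5 is 3 (since 2·3 = 6 = 1·5 + 1), so t ≡ 3·2 = 6 ≡ 1 (mod 5).
    Then x = 4446 + 15912·1 = 20358, valid modulo lcm(15912, 5) = 79560: x ≡ 20358 (mod 79560).
Verify against each original: 20358 mod 13 = 0, 20358 mod 8 = 6, 20358 mod 9 = 0, 20358 mod 17 = 9, 20358 mod 5 = 3.

x ≡ 20358 (mod 79560).


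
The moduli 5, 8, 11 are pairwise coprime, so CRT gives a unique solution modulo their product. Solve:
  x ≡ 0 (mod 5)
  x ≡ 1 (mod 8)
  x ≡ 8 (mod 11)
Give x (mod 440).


Moduli 5, 8, 11 are pairwise coprime; by CRT there is a unique solution modulo M = 5 · 8 · 11 = 440.
Solve pairwise, accumulating the modulus:
  Start with x ≡ 0 (mod 5).
  Combine with x ≡ 1 (mod 8): since gcd(5, 8) = 1, we get a unique residue mod 40.
    Write x = 0 + 5·t and substitute into x ≡ 1 (mod 8): 5·t ≡ 1 − 0 = 1 (mod 8).
    The inverse of 5 mod 8 is 5 (since 5·5 = 25 = 3·8 + 1), so t ≡ 5·1 = 5 ≡ 5 (mod 8).
    Then x = 0 + 5·5 = 25, valid modulo lcm(5, 8) = 40: x ≡ 25 (mod 40).
  Combine with x ≡ 8 (mod 11): since gcd(40, 11) = 1, we get a unique residue mod 440.
    Write x = 25 + 40·t and substitute into x ≡ 8 (mod 11): 40·t ≡ 8 − 25 = -17 (mod 11).
    Reduce coefficients mod 11: 7·t ≡ 5 (mod 11).
    The inverse of 7 mod 11 is 8 (since 7·8 = 56 = 5·11 + 1), so t ≡ 8·5 = 40 ≡ 7 (mod 11).
    Then x = 25 + 40·7 = 305, valid modulo lcm(40, 11) = 440: x ≡ 305 (mod 440).
Verify: 305 mod 5 = 0 ✓, 305 mod 8 = 1 ✓, 305 mod 11 = 8 ✓.

x ≡ 305 (mod 440).
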